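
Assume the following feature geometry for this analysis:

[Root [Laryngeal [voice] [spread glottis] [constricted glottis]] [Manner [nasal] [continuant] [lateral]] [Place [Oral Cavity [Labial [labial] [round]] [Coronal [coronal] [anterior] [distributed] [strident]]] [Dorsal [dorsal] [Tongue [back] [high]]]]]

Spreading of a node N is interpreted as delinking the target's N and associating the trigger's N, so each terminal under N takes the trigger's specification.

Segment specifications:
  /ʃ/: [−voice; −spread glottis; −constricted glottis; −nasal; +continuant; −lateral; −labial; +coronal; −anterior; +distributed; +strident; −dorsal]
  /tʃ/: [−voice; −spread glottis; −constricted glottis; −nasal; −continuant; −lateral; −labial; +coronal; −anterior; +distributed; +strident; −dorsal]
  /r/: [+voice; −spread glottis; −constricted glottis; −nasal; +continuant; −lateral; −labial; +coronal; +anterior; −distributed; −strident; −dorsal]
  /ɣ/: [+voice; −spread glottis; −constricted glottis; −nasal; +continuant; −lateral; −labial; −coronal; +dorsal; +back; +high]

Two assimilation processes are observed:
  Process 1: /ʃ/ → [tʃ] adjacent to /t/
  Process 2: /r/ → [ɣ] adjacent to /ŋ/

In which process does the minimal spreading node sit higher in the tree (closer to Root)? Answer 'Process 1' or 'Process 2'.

Process 2

Process 1: the feature that changes is [continuant]; the minimal node is [continuant] (depth 2).
Process 2 alters [coronal], [anterior], [distributed], [strident], [dorsal], [high], [back]; the lowest common ancestor is Place (depth 1 from Root).
Place (depth 1) sits above [continuant] (depth 2), making Process 2 the one with the higher spreading node.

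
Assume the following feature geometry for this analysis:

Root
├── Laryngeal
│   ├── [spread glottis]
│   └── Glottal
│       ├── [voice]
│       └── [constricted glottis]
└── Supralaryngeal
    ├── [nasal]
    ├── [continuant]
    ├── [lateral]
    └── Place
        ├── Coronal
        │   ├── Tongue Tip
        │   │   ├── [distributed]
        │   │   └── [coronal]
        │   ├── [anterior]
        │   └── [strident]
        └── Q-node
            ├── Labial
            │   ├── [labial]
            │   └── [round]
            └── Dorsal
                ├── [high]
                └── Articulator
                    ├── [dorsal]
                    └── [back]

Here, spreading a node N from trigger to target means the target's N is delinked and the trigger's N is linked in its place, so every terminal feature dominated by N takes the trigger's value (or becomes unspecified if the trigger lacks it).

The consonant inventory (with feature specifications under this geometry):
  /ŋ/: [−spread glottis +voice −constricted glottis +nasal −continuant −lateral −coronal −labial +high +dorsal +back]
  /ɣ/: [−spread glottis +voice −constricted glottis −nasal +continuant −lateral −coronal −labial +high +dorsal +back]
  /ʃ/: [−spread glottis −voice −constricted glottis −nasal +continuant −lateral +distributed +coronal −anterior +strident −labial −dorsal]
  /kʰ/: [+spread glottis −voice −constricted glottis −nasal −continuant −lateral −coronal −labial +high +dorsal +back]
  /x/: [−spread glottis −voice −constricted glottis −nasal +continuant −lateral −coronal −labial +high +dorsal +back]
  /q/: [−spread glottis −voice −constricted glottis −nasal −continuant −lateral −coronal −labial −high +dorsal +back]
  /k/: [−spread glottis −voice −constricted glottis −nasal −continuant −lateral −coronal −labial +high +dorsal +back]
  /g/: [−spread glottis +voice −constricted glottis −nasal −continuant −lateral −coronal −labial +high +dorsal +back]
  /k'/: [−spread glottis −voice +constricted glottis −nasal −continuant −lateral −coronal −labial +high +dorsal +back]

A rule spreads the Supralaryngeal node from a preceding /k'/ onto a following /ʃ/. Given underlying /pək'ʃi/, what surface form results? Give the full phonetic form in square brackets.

[pək'ki]

Supralaryngeal immediately or transitively dominates [nasal], [continuant], [lateral], [distributed], [coronal], [anterior], [strident], [labial], [round], [high], [dorsal], [back].
The target acquires /k'/'s values for everything under Supralaryngeal — [−nasal], [−continuant], [−lateral], [−coronal], [−labial], [+high], [+dorsal], [+back] — while keeping its own [spread glottis], [voice], [constricted glottis].
The resulting bundle matches /k/ in the inventory; substituting it for /ʃ/ gives [pək'ki].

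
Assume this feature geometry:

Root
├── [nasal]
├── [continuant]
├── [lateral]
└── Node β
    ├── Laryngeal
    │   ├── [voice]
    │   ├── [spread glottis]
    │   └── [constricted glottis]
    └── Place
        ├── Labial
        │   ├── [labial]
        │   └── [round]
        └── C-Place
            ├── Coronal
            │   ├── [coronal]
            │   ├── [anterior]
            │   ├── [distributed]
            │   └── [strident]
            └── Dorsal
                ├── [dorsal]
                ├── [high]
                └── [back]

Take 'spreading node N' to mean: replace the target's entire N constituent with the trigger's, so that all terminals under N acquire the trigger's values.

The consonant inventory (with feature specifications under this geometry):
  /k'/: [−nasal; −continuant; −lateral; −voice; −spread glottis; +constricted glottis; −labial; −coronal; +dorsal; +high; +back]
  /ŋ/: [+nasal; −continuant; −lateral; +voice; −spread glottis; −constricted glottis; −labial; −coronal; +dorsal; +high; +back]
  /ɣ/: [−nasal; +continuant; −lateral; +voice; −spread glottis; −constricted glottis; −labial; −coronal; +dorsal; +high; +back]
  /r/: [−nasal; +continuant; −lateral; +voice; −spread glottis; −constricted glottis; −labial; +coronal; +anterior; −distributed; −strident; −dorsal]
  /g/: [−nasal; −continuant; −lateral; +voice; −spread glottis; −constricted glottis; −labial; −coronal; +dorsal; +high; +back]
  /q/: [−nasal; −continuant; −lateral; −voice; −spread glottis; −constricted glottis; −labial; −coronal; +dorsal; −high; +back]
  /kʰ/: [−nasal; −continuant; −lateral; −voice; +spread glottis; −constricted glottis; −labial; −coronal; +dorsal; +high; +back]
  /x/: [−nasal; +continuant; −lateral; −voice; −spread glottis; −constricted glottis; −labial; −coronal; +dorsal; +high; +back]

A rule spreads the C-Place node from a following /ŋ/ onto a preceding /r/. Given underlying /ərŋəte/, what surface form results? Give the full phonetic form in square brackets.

C-Place immediately or transitively dominates [coronal], [anterior], [distributed], [strident], [dorsal], [high], [back].
Spreading C-Place from /ŋ/ onto /r/ replaces those values with /ŋ/'s: [−coronal], [+dorsal], [+high], [+back]. Features outside C-Place ([nasal], [continuant], [lateral], …) stay as in /r/.
This feature bundle is that of [ɣ], so /ərŋəte/ surfaces as [əɣŋəte].

[əɣŋəte]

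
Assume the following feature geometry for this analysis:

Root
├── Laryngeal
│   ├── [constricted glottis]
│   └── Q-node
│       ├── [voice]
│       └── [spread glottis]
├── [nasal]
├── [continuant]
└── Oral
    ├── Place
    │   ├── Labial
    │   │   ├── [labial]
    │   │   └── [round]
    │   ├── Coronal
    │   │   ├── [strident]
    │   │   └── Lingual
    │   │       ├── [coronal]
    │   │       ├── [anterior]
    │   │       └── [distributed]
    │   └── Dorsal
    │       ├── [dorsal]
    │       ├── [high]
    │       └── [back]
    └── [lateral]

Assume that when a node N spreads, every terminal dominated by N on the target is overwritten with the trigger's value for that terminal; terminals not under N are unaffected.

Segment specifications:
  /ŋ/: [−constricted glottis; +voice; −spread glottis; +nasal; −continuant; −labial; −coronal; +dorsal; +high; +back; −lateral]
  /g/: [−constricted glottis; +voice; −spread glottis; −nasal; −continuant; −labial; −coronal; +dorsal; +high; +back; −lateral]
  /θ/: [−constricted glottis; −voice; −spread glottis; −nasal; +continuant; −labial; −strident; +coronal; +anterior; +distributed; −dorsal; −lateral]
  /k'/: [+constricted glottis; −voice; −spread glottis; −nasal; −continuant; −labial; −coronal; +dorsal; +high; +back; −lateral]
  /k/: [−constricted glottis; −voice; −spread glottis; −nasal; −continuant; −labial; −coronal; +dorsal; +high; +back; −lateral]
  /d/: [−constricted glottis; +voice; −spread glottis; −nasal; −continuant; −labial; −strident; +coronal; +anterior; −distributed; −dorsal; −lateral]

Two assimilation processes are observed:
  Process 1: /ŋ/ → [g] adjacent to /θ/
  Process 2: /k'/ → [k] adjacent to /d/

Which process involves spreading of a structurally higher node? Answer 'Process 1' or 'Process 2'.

Process 1

In Process 1, [nasal] changes, so the minimal spreading node is [nasal] at depth 1.
In Process 2, [constricted glottis] changes, so the minimal spreading node is [constricted glottis] at depth 2.
Depth 1 < depth 2; Process 1 involves the structurally higher constituent [nasal].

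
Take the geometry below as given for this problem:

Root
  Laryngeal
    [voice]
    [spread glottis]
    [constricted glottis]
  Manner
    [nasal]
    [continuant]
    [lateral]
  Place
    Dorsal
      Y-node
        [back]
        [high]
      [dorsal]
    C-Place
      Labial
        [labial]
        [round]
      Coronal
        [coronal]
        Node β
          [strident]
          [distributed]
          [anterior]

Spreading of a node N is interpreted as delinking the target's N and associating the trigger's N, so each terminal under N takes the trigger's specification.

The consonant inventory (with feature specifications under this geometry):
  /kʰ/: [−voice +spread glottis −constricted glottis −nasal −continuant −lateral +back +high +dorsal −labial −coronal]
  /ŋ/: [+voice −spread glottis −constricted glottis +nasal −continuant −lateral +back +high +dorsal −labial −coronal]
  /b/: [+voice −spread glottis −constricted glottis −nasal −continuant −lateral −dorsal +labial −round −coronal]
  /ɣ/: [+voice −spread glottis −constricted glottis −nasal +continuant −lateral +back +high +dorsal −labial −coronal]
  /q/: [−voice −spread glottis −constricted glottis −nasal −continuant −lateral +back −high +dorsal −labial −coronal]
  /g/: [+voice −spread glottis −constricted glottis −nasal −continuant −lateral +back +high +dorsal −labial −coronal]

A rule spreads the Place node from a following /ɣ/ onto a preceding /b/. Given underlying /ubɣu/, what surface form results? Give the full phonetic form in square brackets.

[ugɣu]

The Place node dominates the terminals [back], [high], [dorsal], [labial], [round], [coronal], [strident], [distributed], [anterior].
The target acquires /ɣ/'s values for everything under Place — [+back], [+high], [+dorsal], [−labial], [−coronal] — while keeping its own [voice], [spread glottis], [constricted glottis], ….
This feature bundle is that of [g], so /ubɣu/ surfaces as [ugɣu].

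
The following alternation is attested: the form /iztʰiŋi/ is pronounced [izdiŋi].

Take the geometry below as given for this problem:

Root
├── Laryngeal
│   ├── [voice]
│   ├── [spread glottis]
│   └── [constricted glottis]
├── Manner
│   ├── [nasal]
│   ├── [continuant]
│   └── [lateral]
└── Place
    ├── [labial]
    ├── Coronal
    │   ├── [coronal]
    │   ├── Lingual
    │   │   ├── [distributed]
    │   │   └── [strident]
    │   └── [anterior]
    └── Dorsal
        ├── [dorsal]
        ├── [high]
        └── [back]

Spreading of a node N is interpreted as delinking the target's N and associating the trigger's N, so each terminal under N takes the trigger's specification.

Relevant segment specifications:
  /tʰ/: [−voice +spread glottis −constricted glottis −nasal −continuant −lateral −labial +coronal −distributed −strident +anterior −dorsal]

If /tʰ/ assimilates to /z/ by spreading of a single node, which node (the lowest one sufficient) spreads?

Laryngeal

Comparing /tʰ/ with its surface form [d], the features that change are [voice], [spread glottis].
In this geometry the lowest node dominating all of them is Laryngeal: every daughter of Laryngeal dominates only a proper subset, so no lower node suffices.
If Laryngeal spreads, every terminal under it takes /z/'s value, producing [d] as observed.
Had Root spread, [continuant], [strident] would have taken /z/'s values; they stay as in /tʰ/, confirming the spreading constituent is exactly Laryngeal.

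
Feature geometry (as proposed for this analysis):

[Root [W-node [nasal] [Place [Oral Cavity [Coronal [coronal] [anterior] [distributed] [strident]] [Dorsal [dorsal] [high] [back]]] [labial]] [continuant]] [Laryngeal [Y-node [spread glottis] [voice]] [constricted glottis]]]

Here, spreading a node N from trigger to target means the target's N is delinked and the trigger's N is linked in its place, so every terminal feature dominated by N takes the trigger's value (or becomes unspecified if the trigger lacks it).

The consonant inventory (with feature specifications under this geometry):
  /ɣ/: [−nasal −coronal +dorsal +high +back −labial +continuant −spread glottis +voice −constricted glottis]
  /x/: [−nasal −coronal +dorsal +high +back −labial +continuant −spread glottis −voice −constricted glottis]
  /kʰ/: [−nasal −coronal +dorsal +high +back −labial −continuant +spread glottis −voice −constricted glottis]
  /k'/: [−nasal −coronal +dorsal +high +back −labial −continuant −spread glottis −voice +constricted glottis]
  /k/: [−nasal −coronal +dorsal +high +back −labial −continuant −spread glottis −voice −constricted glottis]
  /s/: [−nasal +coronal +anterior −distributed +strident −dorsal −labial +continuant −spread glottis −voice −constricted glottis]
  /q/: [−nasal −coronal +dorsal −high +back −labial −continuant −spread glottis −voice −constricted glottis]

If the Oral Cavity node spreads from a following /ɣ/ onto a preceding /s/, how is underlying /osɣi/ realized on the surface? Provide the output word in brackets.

Terminals under Oral Cavity in this geometry: [coronal], [anterior], [distributed], [strident], [dorsal], [high], [back].
Spreading Oral Cavity from /ɣ/ onto /s/ replaces those values with /ɣ/'s: [−coronal], [+dorsal], [+high], [+back]. Features outside Oral Cavity ([nasal], [labial], [continuant], …) stay as in /s/.
The resulting bundle matches /x/ in the inventory; substituting it for /s/ gives [oxɣi].

[oxɣi]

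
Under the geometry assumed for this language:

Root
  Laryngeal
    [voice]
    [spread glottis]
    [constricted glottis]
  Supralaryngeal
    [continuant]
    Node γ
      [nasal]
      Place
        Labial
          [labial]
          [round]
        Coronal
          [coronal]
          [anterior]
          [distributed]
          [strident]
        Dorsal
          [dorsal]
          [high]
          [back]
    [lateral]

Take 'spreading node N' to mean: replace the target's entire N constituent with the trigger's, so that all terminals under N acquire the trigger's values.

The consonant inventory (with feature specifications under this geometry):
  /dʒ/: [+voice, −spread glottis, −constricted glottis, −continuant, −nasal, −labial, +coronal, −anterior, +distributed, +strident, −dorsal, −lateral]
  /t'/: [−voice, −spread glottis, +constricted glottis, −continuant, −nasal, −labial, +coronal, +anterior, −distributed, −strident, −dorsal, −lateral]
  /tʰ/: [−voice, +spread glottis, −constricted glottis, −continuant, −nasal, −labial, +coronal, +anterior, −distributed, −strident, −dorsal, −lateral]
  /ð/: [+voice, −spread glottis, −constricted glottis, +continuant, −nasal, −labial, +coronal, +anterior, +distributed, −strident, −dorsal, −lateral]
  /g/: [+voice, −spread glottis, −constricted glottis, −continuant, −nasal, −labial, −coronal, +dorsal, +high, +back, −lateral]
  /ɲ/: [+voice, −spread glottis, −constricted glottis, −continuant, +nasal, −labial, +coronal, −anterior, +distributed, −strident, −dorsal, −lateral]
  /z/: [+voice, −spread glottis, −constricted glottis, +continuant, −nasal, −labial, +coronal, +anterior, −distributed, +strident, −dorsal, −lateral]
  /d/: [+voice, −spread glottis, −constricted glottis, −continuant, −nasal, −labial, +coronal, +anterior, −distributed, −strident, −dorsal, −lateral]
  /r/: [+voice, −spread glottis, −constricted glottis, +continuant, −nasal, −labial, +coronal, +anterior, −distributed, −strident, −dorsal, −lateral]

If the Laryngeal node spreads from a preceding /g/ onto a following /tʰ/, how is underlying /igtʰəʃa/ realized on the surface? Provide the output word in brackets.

The Laryngeal node dominates the terminals [voice], [spread glottis], [constricted glottis].
Spreading Laryngeal from /g/ onto /tʰ/ replaces those values with /g/'s: [+voice], [−spread glottis], [−constricted glottis]. Features outside Laryngeal ([continuant], [nasal], [labial], …) stay as in /tʰ/.
This feature bundle is that of [d], so /igtʰəʃa/ surfaces as [igdəʃa].

[igdəʃa]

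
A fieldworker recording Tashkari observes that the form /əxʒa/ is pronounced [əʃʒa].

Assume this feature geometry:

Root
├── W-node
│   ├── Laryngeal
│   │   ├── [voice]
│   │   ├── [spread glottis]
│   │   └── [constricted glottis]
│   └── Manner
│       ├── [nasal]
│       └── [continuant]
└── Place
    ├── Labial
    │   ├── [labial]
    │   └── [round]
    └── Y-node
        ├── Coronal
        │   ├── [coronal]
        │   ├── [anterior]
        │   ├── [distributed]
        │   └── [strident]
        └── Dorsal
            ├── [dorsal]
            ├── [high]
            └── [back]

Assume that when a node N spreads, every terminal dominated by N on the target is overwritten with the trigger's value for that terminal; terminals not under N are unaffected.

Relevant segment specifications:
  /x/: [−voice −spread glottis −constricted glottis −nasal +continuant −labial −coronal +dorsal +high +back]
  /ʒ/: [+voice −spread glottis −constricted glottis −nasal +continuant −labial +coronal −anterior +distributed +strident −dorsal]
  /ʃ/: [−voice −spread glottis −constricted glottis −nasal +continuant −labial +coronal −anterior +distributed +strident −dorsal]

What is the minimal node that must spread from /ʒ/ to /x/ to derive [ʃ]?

/x/ and [ʃ] differ in [coronal], [anterior], [distributed], [strident], [dorsal], [high], [back]; every other specified feature is identical.
In this geometry the lowest node dominating all of them is Y-node: every daughter of Y-node dominates only a proper subset, so no lower node suffices.
If Y-node spreads, every terminal under it takes /ʒ/'s value, producing [ʃ] as observed.
[voice] stays as in /x/ although /ʒ/ differs there, so no node dominating it spread; among the remaining candidates Y-node is the lowest that derives the output.

Y-node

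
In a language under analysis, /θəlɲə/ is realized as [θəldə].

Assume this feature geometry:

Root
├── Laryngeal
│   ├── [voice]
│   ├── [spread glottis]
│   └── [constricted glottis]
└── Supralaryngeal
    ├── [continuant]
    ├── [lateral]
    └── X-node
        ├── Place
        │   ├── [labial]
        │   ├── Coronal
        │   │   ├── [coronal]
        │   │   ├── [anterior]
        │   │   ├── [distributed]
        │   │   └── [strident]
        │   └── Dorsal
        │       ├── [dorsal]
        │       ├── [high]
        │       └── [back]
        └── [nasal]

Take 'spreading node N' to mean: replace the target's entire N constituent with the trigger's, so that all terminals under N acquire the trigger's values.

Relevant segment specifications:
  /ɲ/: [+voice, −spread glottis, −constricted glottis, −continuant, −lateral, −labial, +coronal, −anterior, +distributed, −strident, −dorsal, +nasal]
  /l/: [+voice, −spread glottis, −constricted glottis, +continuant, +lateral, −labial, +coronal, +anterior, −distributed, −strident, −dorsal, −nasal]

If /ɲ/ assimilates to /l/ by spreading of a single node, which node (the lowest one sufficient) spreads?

X-node

The alternation /ɲ/ → [d] changes [nasal], [anterior], [distributed] and nothing else.
In this geometry the lowest node dominating all of them is X-node: every daughter of X-node dominates only a proper subset, so no lower node suffices.
Delinking /ɲ/'s X-node and associating /l/'s X-node gives precisely the feature bundle of [d].
Since [continuant], [lateral] are preserved even though /l/ disagrees there, no node above X-node spread.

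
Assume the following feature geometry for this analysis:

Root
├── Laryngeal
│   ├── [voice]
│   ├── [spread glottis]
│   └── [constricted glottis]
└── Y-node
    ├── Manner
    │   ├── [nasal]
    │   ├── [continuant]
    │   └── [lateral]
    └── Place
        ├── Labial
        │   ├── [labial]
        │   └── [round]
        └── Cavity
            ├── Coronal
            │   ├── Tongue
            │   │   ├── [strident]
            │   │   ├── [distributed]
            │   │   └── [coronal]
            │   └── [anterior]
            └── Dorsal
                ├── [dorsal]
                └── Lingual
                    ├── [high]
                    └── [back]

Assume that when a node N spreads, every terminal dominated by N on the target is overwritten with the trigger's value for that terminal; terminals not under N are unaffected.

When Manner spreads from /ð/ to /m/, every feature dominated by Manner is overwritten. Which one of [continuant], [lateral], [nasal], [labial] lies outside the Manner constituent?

[labial]

Manner dominates exactly [nasal], [continuant], [lateral].
[continuant], [nasal], [lateral] all lie under Manner, so they are overwritten when Manner spreads.
[labial] attaches under Labial, not under Manner, so /m/ retains its own value for [labial].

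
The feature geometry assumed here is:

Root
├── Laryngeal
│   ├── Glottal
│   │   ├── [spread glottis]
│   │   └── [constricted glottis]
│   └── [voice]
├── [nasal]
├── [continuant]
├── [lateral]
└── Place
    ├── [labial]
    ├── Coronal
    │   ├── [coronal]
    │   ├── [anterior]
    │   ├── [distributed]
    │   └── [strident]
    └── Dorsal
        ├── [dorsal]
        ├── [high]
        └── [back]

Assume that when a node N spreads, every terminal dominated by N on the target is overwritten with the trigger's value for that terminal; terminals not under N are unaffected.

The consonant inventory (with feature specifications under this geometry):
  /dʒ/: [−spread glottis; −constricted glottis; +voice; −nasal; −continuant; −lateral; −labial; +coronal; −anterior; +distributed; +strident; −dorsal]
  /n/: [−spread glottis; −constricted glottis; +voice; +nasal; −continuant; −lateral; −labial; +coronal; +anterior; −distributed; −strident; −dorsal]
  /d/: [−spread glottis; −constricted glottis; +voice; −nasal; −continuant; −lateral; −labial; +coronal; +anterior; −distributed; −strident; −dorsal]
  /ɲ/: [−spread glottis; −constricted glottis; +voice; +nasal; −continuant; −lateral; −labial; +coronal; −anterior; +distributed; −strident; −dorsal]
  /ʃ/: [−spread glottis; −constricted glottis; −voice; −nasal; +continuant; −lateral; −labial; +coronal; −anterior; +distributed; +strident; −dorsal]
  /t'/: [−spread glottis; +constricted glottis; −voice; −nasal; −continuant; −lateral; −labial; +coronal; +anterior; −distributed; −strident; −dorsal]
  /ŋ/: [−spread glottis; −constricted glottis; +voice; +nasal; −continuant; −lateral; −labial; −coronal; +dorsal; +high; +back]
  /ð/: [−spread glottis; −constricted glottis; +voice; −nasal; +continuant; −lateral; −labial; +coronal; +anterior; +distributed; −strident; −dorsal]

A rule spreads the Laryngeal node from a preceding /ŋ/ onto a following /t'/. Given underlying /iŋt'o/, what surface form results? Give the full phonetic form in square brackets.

[iŋdo]

Terminals under Laryngeal in this geometry: [spread glottis], [constricted glottis], [voice].
After delinking /t'/'s Laryngeal and linking /ŋ/'s, the affected terminals become [−spread glottis], [−constricted glottis], [+voice]; [nasal], [continuant], [lateral], … (outside Laryngeal) are retained from /t'/.
The resulting bundle matches /d/ in the inventory; substituting it for /t'/ gives [iŋdo].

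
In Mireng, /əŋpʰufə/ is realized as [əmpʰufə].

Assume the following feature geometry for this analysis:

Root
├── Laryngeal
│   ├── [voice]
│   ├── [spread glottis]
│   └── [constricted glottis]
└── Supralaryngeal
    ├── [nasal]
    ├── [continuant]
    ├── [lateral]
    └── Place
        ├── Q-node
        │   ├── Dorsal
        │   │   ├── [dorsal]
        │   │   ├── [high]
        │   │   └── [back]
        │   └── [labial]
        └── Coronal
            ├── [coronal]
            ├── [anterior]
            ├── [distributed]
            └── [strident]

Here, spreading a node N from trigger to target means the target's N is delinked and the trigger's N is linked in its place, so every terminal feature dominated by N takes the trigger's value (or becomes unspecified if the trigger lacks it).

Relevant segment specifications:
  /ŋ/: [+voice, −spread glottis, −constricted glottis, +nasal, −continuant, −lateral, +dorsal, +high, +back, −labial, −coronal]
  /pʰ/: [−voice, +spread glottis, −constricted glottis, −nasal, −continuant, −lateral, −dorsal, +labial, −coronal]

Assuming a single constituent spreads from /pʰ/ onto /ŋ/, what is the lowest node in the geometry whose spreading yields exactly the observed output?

Q-node

/ŋ/ and [m] differ in [labial], [dorsal], [high], [back]; every other specified feature is identical.
In this geometry the lowest node dominating all of them is Q-node: every daughter of Q-node dominates only a proper subset, so no lower node suffices.
If Q-node spreads, every terminal under it takes /pʰ/'s value, producing [m] as observed.
[nasal], [voice] stay as in /ŋ/ although /pʰ/ differs there, so no node dominating them spread; among the remaining candidates Q-node is the lowest that derives the output.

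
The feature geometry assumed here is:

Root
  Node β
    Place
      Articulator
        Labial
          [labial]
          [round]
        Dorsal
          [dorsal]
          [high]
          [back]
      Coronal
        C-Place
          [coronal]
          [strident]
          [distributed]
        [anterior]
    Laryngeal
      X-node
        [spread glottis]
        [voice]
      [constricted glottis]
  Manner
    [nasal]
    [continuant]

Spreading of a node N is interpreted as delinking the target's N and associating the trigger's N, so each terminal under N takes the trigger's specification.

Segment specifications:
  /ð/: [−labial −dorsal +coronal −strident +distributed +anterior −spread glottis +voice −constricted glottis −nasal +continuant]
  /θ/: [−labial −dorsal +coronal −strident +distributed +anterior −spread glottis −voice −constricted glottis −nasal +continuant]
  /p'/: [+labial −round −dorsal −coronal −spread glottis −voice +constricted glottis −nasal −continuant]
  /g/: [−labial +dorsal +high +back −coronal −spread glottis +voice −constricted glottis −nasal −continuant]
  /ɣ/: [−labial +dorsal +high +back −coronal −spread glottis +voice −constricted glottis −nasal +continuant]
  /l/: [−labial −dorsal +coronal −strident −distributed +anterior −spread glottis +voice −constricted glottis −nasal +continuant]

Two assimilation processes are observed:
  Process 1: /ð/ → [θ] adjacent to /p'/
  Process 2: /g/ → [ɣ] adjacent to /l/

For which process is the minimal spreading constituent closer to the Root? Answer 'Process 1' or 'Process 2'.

Process 2

Process 1 alters [voice]; the lowest dominating node is [voice] (depth 4 from Root).
Process 2 alters [continuant]; the lowest dominating node is [continuant] (depth 2 from Root).
[continuant] is closer to Root than [voice], so Process 2 spreads the higher node.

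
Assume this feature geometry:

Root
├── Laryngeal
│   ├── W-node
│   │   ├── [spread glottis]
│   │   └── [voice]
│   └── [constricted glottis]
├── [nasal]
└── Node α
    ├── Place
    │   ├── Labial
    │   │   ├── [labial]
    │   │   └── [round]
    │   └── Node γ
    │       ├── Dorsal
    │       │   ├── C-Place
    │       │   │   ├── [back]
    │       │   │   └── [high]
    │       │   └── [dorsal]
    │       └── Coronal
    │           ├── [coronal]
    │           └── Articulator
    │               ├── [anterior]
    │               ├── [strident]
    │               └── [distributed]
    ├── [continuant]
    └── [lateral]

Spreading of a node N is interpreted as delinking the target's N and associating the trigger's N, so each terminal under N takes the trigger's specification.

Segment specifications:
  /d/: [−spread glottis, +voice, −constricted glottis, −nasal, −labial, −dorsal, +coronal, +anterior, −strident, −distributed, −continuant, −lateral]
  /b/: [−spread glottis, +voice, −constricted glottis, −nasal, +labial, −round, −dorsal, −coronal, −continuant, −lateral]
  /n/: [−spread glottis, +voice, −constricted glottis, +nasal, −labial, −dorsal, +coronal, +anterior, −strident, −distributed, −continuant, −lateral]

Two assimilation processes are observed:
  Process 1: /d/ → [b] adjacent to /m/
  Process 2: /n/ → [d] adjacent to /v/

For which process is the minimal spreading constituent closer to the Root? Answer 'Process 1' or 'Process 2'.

Process 1 alters [labial], [round], [coronal], [anterior], [distributed], [strident]; the lowest common ancestor is Place (depth 2 from Root).
Process 2: the feature that changes is [nasal]; the minimal node is [nasal] (depth 1).
[nasal] is closer to Root than Place, so Process 2 spreads the higher node.

Process 2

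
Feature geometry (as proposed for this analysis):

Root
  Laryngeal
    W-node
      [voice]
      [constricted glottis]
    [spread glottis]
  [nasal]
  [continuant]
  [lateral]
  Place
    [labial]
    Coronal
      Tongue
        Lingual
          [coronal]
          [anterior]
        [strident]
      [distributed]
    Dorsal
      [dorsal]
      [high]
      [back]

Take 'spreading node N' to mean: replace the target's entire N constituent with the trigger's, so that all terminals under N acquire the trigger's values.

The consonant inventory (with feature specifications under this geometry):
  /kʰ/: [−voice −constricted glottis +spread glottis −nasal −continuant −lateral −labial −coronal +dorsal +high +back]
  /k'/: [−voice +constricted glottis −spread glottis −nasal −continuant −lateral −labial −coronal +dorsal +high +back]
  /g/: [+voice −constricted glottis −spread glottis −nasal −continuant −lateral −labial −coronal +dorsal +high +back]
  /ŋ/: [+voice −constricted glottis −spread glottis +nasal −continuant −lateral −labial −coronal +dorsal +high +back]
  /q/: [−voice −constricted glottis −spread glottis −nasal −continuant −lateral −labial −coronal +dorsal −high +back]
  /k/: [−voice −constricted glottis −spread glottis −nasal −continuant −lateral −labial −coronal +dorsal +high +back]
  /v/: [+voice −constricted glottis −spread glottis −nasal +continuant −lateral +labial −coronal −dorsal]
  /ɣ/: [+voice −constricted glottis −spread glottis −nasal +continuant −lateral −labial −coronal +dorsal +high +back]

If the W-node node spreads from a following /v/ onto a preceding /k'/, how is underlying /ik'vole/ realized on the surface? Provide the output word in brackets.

The W-node node dominates the terminals [voice], [constricted glottis].
After delinking /k'/'s W-node and linking /v/'s, the affected terminals become [+voice], [−constricted glottis]; [spread glottis], [nasal], [continuant], … (outside W-node) are retained from /k'/.
Among the inventory, only /g/ has exactly this specification, giving the surface form [igvole].

[igvole]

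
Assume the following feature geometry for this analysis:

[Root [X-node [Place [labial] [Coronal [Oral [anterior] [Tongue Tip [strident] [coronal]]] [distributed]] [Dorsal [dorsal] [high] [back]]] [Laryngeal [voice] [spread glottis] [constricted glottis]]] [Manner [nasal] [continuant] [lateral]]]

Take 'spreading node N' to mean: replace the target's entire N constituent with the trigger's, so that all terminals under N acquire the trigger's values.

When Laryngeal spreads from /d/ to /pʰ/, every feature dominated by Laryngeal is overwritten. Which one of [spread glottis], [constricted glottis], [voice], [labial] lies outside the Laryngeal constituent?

[labial]

Laryngeal dominates exactly [voice], [spread glottis], [constricted glottis].
Of the listed options, [voice], [spread glottis], [constricted glottis] are among these and would be overwritten by spreading Laryngeal.
[labial] is not within the Laryngeal subtree (it hangs from Place), so /pʰ/'s [labial] value survives.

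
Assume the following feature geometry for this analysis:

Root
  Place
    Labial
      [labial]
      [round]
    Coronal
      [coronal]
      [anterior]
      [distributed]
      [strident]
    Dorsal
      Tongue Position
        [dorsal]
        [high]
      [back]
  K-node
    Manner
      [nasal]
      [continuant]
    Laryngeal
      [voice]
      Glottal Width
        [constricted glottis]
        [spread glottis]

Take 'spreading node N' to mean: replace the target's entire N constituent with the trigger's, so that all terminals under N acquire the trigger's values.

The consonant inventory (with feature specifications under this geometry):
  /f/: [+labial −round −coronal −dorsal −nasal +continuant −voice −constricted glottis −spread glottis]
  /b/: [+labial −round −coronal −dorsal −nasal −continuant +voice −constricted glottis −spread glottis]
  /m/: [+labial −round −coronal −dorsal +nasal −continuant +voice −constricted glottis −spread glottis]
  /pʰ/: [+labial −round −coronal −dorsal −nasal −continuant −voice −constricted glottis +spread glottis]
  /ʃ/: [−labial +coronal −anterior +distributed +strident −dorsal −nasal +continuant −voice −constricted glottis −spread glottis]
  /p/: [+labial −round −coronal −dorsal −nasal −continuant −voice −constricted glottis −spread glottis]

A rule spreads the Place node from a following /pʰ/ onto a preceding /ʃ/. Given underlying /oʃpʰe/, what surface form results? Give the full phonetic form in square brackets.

Place immediately or transitively dominates [labial], [round], [coronal], [anterior], [distributed], [strident], [dorsal], [high], [back].
The target acquires /pʰ/'s values for everything under Place — [+labial], [−round], [−coronal], [−dorsal] — while keeping its own [nasal], [continuant], [voice], ….
Among the inventory, only /f/ has exactly this specification, giving the surface form [ofpʰe].

[ofpʰe]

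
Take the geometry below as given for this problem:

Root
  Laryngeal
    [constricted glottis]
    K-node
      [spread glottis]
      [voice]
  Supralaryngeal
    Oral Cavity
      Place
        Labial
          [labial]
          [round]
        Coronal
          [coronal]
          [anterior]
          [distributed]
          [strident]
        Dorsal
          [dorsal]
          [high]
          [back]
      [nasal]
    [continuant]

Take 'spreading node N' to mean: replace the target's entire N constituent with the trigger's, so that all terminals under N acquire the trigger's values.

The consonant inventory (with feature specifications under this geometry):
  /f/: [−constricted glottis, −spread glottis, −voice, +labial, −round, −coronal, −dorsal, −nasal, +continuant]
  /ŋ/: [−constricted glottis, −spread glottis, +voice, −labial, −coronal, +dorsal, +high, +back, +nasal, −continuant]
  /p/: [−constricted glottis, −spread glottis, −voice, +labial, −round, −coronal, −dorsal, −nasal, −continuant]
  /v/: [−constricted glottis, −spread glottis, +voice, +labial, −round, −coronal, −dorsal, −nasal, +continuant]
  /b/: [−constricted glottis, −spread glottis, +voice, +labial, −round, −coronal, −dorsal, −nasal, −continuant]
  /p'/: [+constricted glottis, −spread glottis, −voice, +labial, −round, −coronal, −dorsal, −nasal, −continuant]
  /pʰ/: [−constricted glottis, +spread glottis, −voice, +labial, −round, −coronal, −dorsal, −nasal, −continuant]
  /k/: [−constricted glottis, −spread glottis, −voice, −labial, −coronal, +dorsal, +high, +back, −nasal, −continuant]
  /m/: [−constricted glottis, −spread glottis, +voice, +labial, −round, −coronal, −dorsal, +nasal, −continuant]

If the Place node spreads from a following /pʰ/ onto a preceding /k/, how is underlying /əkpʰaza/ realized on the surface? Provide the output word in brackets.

[əppʰaza]

Place immediately or transitively dominates [labial], [round], [coronal], [anterior], [distributed], [strident], [dorsal], [high], [back].
Spreading Place from /pʰ/ onto /k/ replaces those values with /pʰ/'s: [+labial], [−round], [−coronal], [−dorsal]. Features outside Place ([constricted glottis], [spread glottis], [voice], …) stay as in /k/.
Among the inventory, only /p/ has exactly this specification, giving the surface form [əppʰaza].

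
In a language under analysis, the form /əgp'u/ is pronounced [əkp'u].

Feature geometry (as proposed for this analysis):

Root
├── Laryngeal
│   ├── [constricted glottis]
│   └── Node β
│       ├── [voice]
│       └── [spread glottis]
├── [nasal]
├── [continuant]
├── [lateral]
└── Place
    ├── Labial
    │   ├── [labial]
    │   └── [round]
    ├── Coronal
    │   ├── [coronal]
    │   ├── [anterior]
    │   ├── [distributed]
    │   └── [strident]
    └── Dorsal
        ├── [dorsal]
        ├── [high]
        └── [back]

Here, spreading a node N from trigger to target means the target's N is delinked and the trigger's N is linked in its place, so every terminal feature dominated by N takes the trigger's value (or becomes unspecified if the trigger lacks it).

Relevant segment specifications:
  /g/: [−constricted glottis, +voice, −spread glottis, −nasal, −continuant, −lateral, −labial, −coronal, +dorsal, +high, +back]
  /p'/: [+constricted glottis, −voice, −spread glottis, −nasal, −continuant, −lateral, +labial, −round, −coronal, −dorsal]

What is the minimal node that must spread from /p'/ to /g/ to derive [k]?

[voice]

Feature comparison: [voice] differs between /g/ and [k]; the remaining terminals match.
With a single altered terminal, the smallest constituent that could spread is that terminal — [voice].
[dorsal], [constricted glottis] stay as in /g/ although /p'/ differs there, so no node dominating them spread; among the remaining candidates [voice] is the lowest that derives the output.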